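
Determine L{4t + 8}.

L{4t + 8} = 4·L{t} + 8·L{1} = 4/s² + 8/s

Final answer: 4/s² + 8/s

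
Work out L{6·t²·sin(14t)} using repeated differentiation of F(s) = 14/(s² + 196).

F(s) = 14/(s² + 196). F'(s) = -28s/(s² + 196)². F''(s) = -28(196 - 3s²)/(s² + 196)³ = (84s² - 5488)/(s² + 196)³. So L{t²·sin(14t)} = (-1)² F''(s) = (84s² - 5488)/(s² + 196)³. Then L{6·t²·sin(14t)} = 6·(84s² - 5488)/(s² + 196)³ = (504s² - 32928)/(s² + 196)³

Final answer: (504s² - 32928)/(s² + 196)³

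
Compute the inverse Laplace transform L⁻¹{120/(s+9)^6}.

L⁻¹{n!/(s-a)^(n+1)} = t^n·e^(at), so L⁻¹{120/(s+9)^6} = t^5·e^(-9t)

Final answer: t^5·e^(-9t)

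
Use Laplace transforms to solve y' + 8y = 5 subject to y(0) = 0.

sY + 8Y = 5/s. Y = 5/(s(s+8)). Partial fractions: Y = 5/8/s - 5/8/(s+8)

Final answer: y(t) = 5/8(1 - e^(-8t))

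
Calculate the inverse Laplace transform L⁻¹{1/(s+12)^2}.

L⁻¹{n!/(s-a)^(n+1)} = t^n·e^(at), so L⁻¹{1/(s+12)^2} = t·e^(-12t)

Final answer: t·e^(-12t)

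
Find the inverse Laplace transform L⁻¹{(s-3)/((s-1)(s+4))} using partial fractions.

Using partial fractions, f(t) = (-2e^t + 7e^(-4t))/5

Final answer: (-2e^t + 7e^(-4t))/5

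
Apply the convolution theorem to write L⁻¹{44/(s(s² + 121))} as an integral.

44/(s(s² + 121)) = (1/s)·(44/(s² + 121)) = L{1}·L{4·sin(11t)}. So f(t) = 1*(4·sin(11t)) = ∫₀ᵗ 4·sin(11τ) dτ

Final answer: ∫₀ᵗ 4·sin(11τ) dτ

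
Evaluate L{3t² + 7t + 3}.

L{3t² + 7t + 3} = 3·2/s³ + 7/s² + 3/s = 6/s³ + 7/s² + 3/s

Final answer: 6/s³ + 7/s² + 3/s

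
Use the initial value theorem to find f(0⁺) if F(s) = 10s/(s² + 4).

f(0⁺) = lim_{s→∞} s·10s/(s² + 4) = lim_{s→∞} 10s²/(s² + 4) = 10

Final answer: 10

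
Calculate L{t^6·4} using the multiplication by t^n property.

L{4} = 4/s. d^1/ds^1[1/s] = -1/s². d^2/ds^2[1/s] = 2/s^3. d^3/ds^3[1/s] = -6/s^4. d^4/ds^4[1/s] = 24/s^5. d^5/ds^5[1/s] = -120/s^6. d^6/ds^6[1/s] = 720/s^7. So L{t^6} = (-1)^{6}·720/s^7 = 720/s^7. Then L{t^6·4} = 4·720/s^7 = 2880/s^7

Final answer: 2880/s^7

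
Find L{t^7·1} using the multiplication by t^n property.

L{1} = 1/s. d^1/ds^1[1/s] = -1/s². d^2/ds^2[1/s] = 2/s^3. d^3/ds^3[1/s] = -6/s^4. d^4/ds^4[1/s] = 24/s^5. d^5/ds^5[1/s] = -120/s^6. d^6/ds^6[1/s] = 720/s^7. d^7/ds^7[1/s] = -5040/s^8. So L{t^7} = (-1)^{7}·-5040/s^8 = 5040/s^8

Final answer: 5040/s^8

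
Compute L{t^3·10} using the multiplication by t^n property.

L{10} = 10/s. d^1/ds^1[1/s] = -1/s². d^2/ds^2[1/s] = 2/s^3. d^3/ds^3[1/s] = -6/s^4. So L{t^3} = (-1)^{3}·-6/s^4 = 6/s^4. Then L{t^3·10} = 10·6/s^4 = 60/s^4

Final answer: 60/s^4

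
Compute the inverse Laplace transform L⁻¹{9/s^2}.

L⁻¹{n!/s^(n+1)} = t^n with n=1. So L⁻¹{1/s^2} = t, and L⁻¹{9/s^2} = (9/1)·t = 9·t

Final answer: 9·t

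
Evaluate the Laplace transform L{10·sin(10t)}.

L{sin(ωt)} = ω/(s² + ω²), so L{sin(10t)} = 10/(s² + 100). Then L{10·sin(10t)} = 10·10/(s² + 100) = 100/(s² + 100)

Final answer: 100/(s² + 100)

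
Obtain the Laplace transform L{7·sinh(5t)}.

L{sinh(ωt)} = ω/(s² - ω²), so L{sinh(5t)} = 5/(s² - 25). Then L{7·sinh(5t)} = 7·5/(s² - 25) = 35/(s² - 25)

Final answer: 35/(s² - 25)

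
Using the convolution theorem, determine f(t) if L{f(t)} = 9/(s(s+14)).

9/(s(s+14)) = (9/s)·(1/(s+14)) = L{9}·L{e^(-14t)}. By convolution, f(t) = 9*e^(-14t) = ∫₀ᵗ 9·e^(-14τ) dτ = 9·(1 - e^(-14t))/14

Final answer: 9·(1 - e^(-14t))/14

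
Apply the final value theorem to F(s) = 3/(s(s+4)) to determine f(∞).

f(∞) = lim_{s→0} s·3/(s(s+4)) = lim_{s→0} 3/(s+4) = 3/4 = 3/4

Final answer: 3/4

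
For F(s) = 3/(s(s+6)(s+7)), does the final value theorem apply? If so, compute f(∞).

Poles of sF(s) = 3/((s+6)(s+7)) are at s = -6 and s = -7, both in the left half-plane. Theorem applies. f(∞) = lim_{s→0} sF(s) = 3/(6·7) = 1/14

Final answer: 1/14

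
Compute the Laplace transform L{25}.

L{25} = 25 · L{1} = 25/s

Final answer: 25/s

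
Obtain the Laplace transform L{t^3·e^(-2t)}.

L{t^n·e^(at)} = n!/(s-a)^(n+1), so L{t^3·e^(-2t)} = 6/(s+2)^4

Final answer: 6/(s+2)^4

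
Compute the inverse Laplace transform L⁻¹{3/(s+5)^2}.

L⁻¹{n!/(s-a)^(n+1)} = t^n·e^(at) with n=1, a=-5. So L⁻¹{1/(s+5)^2} = t·e^(-5t), and L⁻¹{3/(s+5)^2} = (3/1)·t·e^(-5t) = 3·t·e^(-5t)

Final answer: 3·t·e^(-5t)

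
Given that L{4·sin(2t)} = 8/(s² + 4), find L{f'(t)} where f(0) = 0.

L{f'(t)} = s·F(s) - f(0) = s·8/(s² + 4) - 0 = 8s/(s² + 4)

Final answer: 8s/(s² + 4)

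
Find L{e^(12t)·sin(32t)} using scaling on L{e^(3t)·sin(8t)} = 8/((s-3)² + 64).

Scaling with a=4: L{e^(12t)·sin(32t)} = (1/4) · 8/((s/4-3)² + 64). Simplifying: 32/((s-12)² + 1024)

Final answer: 32/((s-12)² + 1024)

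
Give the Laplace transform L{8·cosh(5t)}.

L{cosh(ωt)} = s/(s² - ω²), so L{cosh(5t)} = s/(s² - 25). Then L{8·cosh(5t)} = 8·s/(s² - 25) = 8s/(s² - 25)

Final answer: 8s/(s² - 25)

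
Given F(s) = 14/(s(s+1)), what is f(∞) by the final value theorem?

f(∞) = lim_{s→0} s·14/(s(s+1)) = lim_{s→0} 14/(s+1) = 14/1 = 14

Final answer: 14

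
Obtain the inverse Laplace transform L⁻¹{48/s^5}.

L⁻¹{n!/s^(n+1)} = t^n with n=4. So L⁻¹{24/s^5} = t^4, and L⁻¹{48/s^5} = (48/24)·t^4 = 2·t^4

Final answer: 2·t^4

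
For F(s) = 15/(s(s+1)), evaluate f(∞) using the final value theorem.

f(∞) = lim_{s→0} s·15/(s(s+1)) = lim_{s→0} 15/(s+1) = 15/1 = 15

Final answer: 15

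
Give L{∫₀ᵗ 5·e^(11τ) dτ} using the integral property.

L{∫₀ᵗ f(τ)dτ} = F(s)/s with F(s) = 5/(s-11), so L{∫₀ᵗ 5·e^(11τ) dτ} = 5/(s(s-11))

Final answer: 5/(s(s-11))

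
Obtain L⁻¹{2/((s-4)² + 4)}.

Form: b/((s-a)² + b²) → e^(at)sin(bt). With a=4, b=2

Final answer: e^(4t)·sin(2t)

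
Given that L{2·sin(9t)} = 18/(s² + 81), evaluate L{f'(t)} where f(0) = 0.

L{f'(t)} = s·F(s) - f(0) = s·18/(s² + 81) - 0 = 18s/(s² + 81)

Final answer: 18s/(s² + 81)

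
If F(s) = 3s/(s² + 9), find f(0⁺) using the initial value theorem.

f(0⁺) = lim_{s→∞} s·3s/(s² + 9) = lim_{s→∞} 3s²/(s² + 9) = 3

Final answer: 3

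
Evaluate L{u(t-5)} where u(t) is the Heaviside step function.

L{u(t-a)} = e^(-as)/s. Here a=5, so L{u(t-5)} = e^(-5s)/s

Final answer: e^(-5s)/s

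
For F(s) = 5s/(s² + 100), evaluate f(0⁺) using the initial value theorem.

f(0⁺) = lim_{s→∞} s·5s/(s² + 100) = lim_{s→∞} 5s²/(s² + 100) = 5

Final answer: 5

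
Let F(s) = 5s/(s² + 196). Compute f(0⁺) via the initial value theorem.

f(0⁺) = lim_{s→∞} s·5s/(s² + 196) = lim_{s→∞} 5s²/(s² + 196) = 5

Final answer: 5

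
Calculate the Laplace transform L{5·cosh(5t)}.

L{cosh(ωt)} = s/(s² - ω²), so L{cosh(5t)} = s/(s² - 25). Then L{5·cosh(5t)} = 5·s/(s² - 25) = 5s/(s² - 25)

Final answer: 5s/(s² - 25)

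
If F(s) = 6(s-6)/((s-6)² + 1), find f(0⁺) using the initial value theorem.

f(0⁺) = lim_{s→∞} sF(s) = lim_{s→∞} 6s(s-6)/((s-6)² + 1) = 6

Final answer: 6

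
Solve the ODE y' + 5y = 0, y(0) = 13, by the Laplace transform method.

L{y'} + 5L{y} = 0. sY - 13 + 5Y = 0. Y(s+5) = 13. Y = 13/(s+5)

Final answer: y(t) = 13e^(-5t)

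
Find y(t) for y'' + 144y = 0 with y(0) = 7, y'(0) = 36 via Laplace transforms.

L{y''} + 144L{y} = 0. s²Y - 7s - 36 + 144Y = 0. Y(s² + 144) = 7s + 36. Y = (7s + 36)/(s² + 144). Inverting: y(t) = 7cos(12t) + 3sin(12t)

Final answer: y(t) = 7cos(12t) + 3sin(12t)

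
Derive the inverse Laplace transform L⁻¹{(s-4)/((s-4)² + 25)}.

Using frequency shift, L⁻¹{(s-4)/((s-4)² + 25)} = e^(4t)·cos(5t)

Final answer: e^(4t)·cos(5t)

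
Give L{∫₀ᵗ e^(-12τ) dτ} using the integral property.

L{∫₀ᵗ f(τ)dτ} = F(s)/s with F(s) = 1/(s+12), so L{∫₀ᵗ e^(-12τ) dτ} = 1/(s(s+12))

Final answer: 1/(s(s+12))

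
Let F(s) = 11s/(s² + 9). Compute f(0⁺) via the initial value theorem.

f(0⁺) = lim_{s→∞} s·11s/(s² + 9) = lim_{s→∞} 11s²/(s² + 9) = 11

Final answer: 11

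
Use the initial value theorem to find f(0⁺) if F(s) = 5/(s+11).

f(0⁺) = lim_{s→∞} s·5/(s+11) = lim_{s→∞} 5s/(s+11) = 5

Final answer: 5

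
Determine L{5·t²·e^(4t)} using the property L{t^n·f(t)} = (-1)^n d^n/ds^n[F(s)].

L{e^(4t)} = 1/(s-4). d/ds[1/(s-4)] = -1/(s-4)². d²/ds²[1/(s-4)] = 2/(s-4)³. So L{t²·e^(4t)} = (-1)² · 2/(s-4)³ = 2/(s-4)³. Then L{5·t²·e^(4t)} = 5·2/(s-4)³ = 10/(s-4)³

Final answer: 10/(s-4)³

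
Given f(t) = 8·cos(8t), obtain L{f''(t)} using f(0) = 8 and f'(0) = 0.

F(s) = 8s/(s² + 64). L{f''(t)} = s²F(s) - sf(0) - f'(0) = 8s³/(s² + 64) - 8s = (8s³ - 8s(s² + 64))/(s² + 64) = -512s/(s² + 64)

Final answer: -512s/(s² + 64)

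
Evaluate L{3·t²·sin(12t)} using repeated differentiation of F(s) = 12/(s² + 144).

F(s) = 12/(s² + 144). F'(s) = -24s/(s² + 144)². F''(s) = -24(144 - 3s²)/(s² + 144)³ = (72s² - 3456)/(s² + 144)³. So L{t²·sin(12t)} = (-1)² F''(s) = (72s² - 3456)/(s² + 144)³. Then L{3·t²·sin(12t)} = 3·(72s² - 3456)/(s² + 144)³ = (216s² - 10368)/(s² + 144)³

Final answer: (216s² - 10368)/(s² + 144)³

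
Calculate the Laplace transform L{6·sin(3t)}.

L{sin(ωt)} = ω/(s² + ω²), so L{sin(3t)} = 3/(s² + 9). Then L{6·sin(3t)} = 6·3/(s² + 9) = 18/(s² + 9)

Final answer: 18/(s² + 9)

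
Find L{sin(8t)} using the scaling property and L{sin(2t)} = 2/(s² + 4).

Using L{f(at)} = (1/a)F(s/a) with a=4: L{sin(8t)} = (1/4) · 2/((s/4)² + 4) = (1/4) · 2·16/(s² + 64) = 8/(s² + 64)

Final answer: 8/(s² + 64)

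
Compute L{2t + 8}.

L{2t + 8} = 2·L{t} + 8·L{1} = 2/s² + 8/s

Final answer: 2/s² + 8/s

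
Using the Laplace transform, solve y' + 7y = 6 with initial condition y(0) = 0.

sY + 7Y = 6/s. Y = 6/(s(s+7)). Partial fractions: Y = 6/7/s - 6/7/(s+7)

Final answer: y(t) = 6/7(1 - e^(-7t))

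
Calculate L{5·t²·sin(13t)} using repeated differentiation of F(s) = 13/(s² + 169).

F(s) = 13/(s² + 169). F'(s) = -26s/(s² + 169)². F''(s) = -26(169 - 3s²)/(s² + 169)³ = (78s² - 4394)/(s² + 169)³. So L{t²·sin(13t)} = (-1)² F''(s) = (78s² - 4394)/(s² + 169)³. Then L{5·t²·sin(13t)} = 5·(78s² - 4394)/(s² + 169)³ = (390s² - 21970)/(s² + 169)³

Final answer: (390s² - 21970)/(s² + 169)³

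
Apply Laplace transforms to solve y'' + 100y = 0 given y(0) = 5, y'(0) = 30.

L{y''} + 100L{y} = 0. s²Y - 5s - 30 + 100Y = 0. Y(s² + 100) = 5s + 30. Y = (5s + 30)/(s² + 100). Inverting: y(t) = 5cos(10t) + 3sin(10t)

Final answer: y(t) = 5cos(10t) + 3sin(10t)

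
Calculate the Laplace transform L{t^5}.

L{t^n} = n!/s^(n+1), so L{t^5} = 120/s^6

Final answer: 120/s^6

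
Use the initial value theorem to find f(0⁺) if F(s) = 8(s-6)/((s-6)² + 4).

f(0⁺) = lim_{s→∞} sF(s) = lim_{s→∞} 8s(s-6)/((s-6)² + 4) = 8

Final answer: 8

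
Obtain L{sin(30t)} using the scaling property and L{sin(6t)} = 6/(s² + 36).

Using L{f(at)} = (1/a)F(s/a) with a=5: L{sin(30t)} = (1/5) · 6/((s/5)² + 36) = (1/5) · 6·25/(s² + 900) = 30/(s² + 900)

Final answer: 30/(s² + 900)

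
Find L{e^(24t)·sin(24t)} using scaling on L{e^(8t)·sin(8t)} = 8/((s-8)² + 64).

Scaling with a=3: L{e^(24t)·sin(24t)} = (1/3) · 8/((s/3-8)² + 64). Simplifying: 24/((s-24)² + 576)

Final answer: 24/((s-24)² + 576)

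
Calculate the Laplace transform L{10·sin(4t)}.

L{sin(ωt)} = ω/(s² + ω²), so L{sin(4t)} = 4/(s² + 16). Then L{10·sin(4t)} = 10·4/(s² + 16) = 40/(s² + 16)

Final answer: 40/(s² + 16)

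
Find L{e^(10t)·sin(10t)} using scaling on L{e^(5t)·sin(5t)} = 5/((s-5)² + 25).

Scaling with a=2: L{e^(10t)·sin(10t)} = (1/2) · 5/((s/2-5)² + 25). Simplifying: 10/((s-10)² + 100)

Final answer: 10/((s-10)² + 100)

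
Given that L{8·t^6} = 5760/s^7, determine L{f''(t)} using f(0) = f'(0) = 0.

L{f''(t)} = s²F(s) - sf(0) - f'(0) = s²·5760/s^7 - 0 - 0 = 5760/s^5

Final answer: 5760/s^5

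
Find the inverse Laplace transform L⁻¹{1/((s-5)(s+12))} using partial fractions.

Decompose: A/(s-5) + B/(s+12). A = 1/17, B = -1/17. f(t) = (e^(5t) - e^(-12t))/17

Final answer: (e^(5t) - e^(-12t))/17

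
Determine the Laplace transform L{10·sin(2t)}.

L{sin(ωt)} = ω/(s² + ω²), so L{sin(2t)} = 2/(s² + 4). Then L{10·sin(2t)} = 10·2/(s² + 4) = 20/(s² + 4)

Final answer: 20/(s² + 4)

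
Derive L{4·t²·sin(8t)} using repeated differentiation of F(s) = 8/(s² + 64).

F(s) = 8/(s² + 64). F'(s) = -16s/(s² + 64)². F''(s) = -16(64 - 3s²)/(s² + 64)³ = (48s² - 1024)/(s² + 64)³. So L{t²·sin(8t)} = (-1)² F''(s) = (48s² - 1024)/(s² + 64)³. Then L{4·t²·sin(8t)} = 4·(48s² - 1024)/(s² + 64)³ = (192s² - 4096)/(s² + 64)³

Final answer: (192s² - 4096)/(s² + 64)³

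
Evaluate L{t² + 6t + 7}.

L{t² + 6t + 7} = 2/s³ + 6/s² + 7/s = 2/s³ + 6/s² + 7/s

Final answer: 2/s³ + 6/s² + 7/s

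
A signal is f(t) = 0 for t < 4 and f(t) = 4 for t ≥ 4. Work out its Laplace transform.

f(t) = 4·u(t-4). L{u(t-4)} = e^(-4s)/s, so L{f(t)} = 4·e^(-4s)/s

Final answer: 4·e^(-4s)/s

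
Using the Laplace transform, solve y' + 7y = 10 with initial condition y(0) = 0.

sY + 7Y = 10/s. Y = 10/(s(s+7)). Partial fractions: Y = 10/7/s - 10/7/(s+7)

Final answer: y(t) = 10/7(1 - e^(-7t))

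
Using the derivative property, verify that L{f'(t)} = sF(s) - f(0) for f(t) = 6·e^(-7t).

f'(t) = -42e^(-7t). Direct: L{f'(t)} = -42/(s+7). Property: s·6/(s+7) - 6 = (6s - 6(s+7))/(s+7) = -42/(s+7). ✓

Final answer: -42/(s+7)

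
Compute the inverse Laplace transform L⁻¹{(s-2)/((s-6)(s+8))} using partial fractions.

Using partial fractions, f(t) = (4e^(6t) + 10e^(-8t))/14

Final answer: (4e^(6t) + 10e^(-8t))/14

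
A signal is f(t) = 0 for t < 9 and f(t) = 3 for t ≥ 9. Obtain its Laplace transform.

f(t) = 3·u(t-9). L{u(t-9)} = e^(-9s)/s, so L{f(t)} = 3·e^(-9s)/s

Final answer: 3·e^(-9s)/s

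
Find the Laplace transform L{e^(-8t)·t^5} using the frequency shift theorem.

L{e^(at)·t^n} = n!/(s-a)^(n+1), so L{e^(-8t)·t^5} = 120/(s+8)^6

Final answer: 120/(s+8)^6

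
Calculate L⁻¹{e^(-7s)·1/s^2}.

L⁻¹{1/s^2} = t. By the time shift theorem, L⁻¹{e^(-as)F(s)} = u(t-a)f(t-a) with a=7, so L⁻¹{e^(-7s)·1/s^2} = u(t-7)·(t-7)

Final answer: u(t-7)·(t-7)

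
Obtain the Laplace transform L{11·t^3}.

L{t^n} = n!/s^(n+1), so L{t^3} = 6/s^4. Then L{11·t^3} = 11·6/s^4 = 66/s^4

Final answer: 66/s^4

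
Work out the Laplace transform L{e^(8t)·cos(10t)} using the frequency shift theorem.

Frequency shift: L{e^(at)f(t)} = F(s-a). L{e^(8t)·cos(10t)} = (s-8)/((s-8)² + 100)

Final answer: (s-8)/((s-8)² + 100)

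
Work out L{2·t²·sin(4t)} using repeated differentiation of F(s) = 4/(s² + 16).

F(s) = 4/(s² + 16). F'(s) = -8s/(s² + 16)². F''(s) = -8(16 - 3s²)/(s² + 16)³ = (24s² - 128)/(s² + 16)³. So L{t²·sin(4t)} = (-1)² F''(s) = (24s² - 128)/(s² + 16)³. Then L{2·t²·sin(4t)} = 2·(24s² - 128)/(s² + 16)³ = (48s² - 256)/(s² + 16)³

Final answer: (48s² - 256)/(s² + 16)³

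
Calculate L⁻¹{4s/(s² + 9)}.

This is the form c·s/(s² + a²) with a = 3, c = 4. L⁻¹ = 4·cos(3t)

Final answer: 4·cos(3t)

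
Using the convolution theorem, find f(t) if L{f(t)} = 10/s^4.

10/s^4 = (10/s)·(1/s^3) = L{10}·L{t^2/2}. By convolution, f(t) = 10*t^2/2 = ∫₀ᵗ 10·τ^2/2 dτ = 10·t^3/6

Final answer: 10·t^3/6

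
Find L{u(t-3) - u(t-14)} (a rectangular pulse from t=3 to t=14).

L{u(t-a)} = e^(-as)/s. L{u(t-3) - u(t-14)} = (e^(-3s) - e^(-14s))/s

Final answer: (e^(-3s) - e^(-14s))/s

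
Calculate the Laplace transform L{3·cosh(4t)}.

L{cosh(ωt)} = s/(s² - ω²), so L{cosh(4t)} = s/(s² - 16). Then L{3·cosh(4t)} = 3·s/(s² - 16) = 3s/(s² - 16)

Final answer: 3s/(s² - 16)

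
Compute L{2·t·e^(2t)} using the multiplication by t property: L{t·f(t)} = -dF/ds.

Using L{t^n·e^(at)} = n!/(s-a)^(n+1), L{t·e^(2t)} = 1/(s-2)^2, so L{2·t·e^(2t)} = 2·1/(s-2)^2 = 2/(s-2)^2

Final answer: 2/(s-2)^2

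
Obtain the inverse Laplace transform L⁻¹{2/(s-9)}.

L⁻¹{1/(s-a)} = e^(at), so L⁻¹{1/(s-9)} = e^(9t), and L⁻¹{2/(s-9)} = 2·e^(9t)

Final answer: 2·e^(9t)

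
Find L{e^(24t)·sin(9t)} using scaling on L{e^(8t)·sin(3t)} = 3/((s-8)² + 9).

Scaling with a=3: L{e^(24t)·sin(9t)} = (1/3) · 3/((s/3-8)² + 9). Simplifying: 9/((s-24)² + 81)

Final answer: 9/((s-24)² + 81)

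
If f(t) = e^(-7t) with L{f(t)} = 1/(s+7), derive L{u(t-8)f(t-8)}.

Time shift theorem: L{u(t-a)f(t-a)} = e^(-as)F(s). Here a=8, F(s) = 1/(s+7), so L{u(t-8)f(t-8)} = e^(-8s)·1/(s+7)

Final answer: e^(-8s)·1/(s+7)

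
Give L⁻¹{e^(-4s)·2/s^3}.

L⁻¹{2/s^3} = t^2. By the time shift theorem, L⁻¹{e^(-as)F(s)} = u(t-a)f(t-a) with a=4, so L⁻¹{e^(-4s)·2/s^3} = u(t-4)·(t-4)^2

Final answer: u(t-4)·(t-4)^2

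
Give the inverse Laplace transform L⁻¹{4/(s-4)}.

L⁻¹{1/(s-a)} = e^(at), so L⁻¹{1/(s-4)} = e^(4t), and L⁻¹{4/(s-4)} = 4·e^(4t)

Final answer: 4·e^(4t)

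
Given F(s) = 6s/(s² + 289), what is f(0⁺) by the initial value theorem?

f(0⁺) = lim_{s→∞} s·6s/(s² + 289) = lim_{s→∞} 6s²/(s² + 289) = 6

Final answer: 6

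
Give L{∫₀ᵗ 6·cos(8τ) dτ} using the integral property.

L{∫₀ᵗ f(τ)dτ} = F(s)/s with F(s) = 6s/(s² + 64), so the result is (6s/(s² + 64))/s = 6/(s² + 64)

Final answer: 6/(s² + 64)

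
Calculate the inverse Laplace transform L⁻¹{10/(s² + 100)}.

L⁻¹{10/(s² + 100)} = sin(10t)

Final answer: sin(10t)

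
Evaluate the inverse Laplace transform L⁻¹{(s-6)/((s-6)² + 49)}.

Using frequency shift, L⁻¹{(s-6)/((s-6)² + 49)} = e^(6t)·cos(7t)

Final answer: e^(6t)·cos(7t)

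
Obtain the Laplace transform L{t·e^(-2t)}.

L{t^n·e^(at)} = n!/(s-a)^(n+1), so L{t·e^(-2t)} = 1/(s+2)^2

Final answer: 1/(s+2)^2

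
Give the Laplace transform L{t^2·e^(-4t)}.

L{t^n·e^(at)} = n!/(s-a)^(n+1), so L{t^2·e^(-4t)} = 2/(s+4)^3

Final answer: 2/(s+4)^3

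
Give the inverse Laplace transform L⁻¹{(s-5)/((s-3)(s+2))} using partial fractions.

Using partial fractions, f(t) = (-2e^(3t) + 7e^(-2t))/5

Final answer: (-2e^(3t) + 7e^(-2t))/5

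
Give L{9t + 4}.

L{9t + 4} = 9·L{t} + 4·L{1} = 9/s² + 4/s

Final answer: 9/s² + 4/s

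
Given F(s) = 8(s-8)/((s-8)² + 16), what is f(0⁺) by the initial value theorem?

f(0⁺) = lim_{s→∞} sF(s) = lim_{s→∞} 8s(s-8)/((s-8)² + 16) = 8

Final answer: 8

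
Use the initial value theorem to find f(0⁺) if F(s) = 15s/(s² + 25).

f(0⁺) = lim_{s→∞} s·15s/(s² + 25) = lim_{s→∞} 15s²/(s² + 25) = 15

Final answer: 15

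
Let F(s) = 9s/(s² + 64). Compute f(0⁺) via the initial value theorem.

f(0⁺) = lim_{s→∞} s·9s/(s² + 64) = lim_{s→∞} 9s²/(s² + 64) = 9

Final answer: 9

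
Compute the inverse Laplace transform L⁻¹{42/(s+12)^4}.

L⁻¹{n!/(s-a)^(n+1)} = t^n·e^(at) with n=3, a=-12. So L⁻¹{6/(s+12)^4} = t^3·e^(-12t), and L⁻¹{42/(s+12)^4} = (42/6)·t^3·e^(-12t) = 7·t^3·e^(-12t)

Final answer: 7·t^3·e^(-12t)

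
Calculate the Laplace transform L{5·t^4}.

L{t^n} = n!/s^(n+1), so L{t^4} = 24/s^5. Then L{5·t^4} = 5·24/s^5 = 120/s^5

Final answer: 120/s^5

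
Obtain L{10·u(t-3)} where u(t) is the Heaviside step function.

L{u(t-a)} = e^(-as)/s. Here a=3, so L{u(t-3)} = e^(-3s)/s, and L{10·u(t-3)} = 10·e^(-3s)/s

Final answer: 10·e^(-3s)/s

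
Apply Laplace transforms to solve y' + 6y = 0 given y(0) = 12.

L{y'} + 6L{y} = 0. sY - 12 + 6Y = 0. Y(s+6) = 12. Y = 12/(s+6)

Final answer: y(t) = 12e^(-6t)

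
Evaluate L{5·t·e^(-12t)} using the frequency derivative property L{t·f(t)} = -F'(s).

L{e^(-12t)} = 1/(s+12). By frequency derivative: L{t·e^(-12t)} = -d/ds[1/(s+12)] = -(-1)/(s+12)² = 1/(s+12)². Then L{5·t·e^(-12t)} = 5·1/(s+12)² = 5/(s+12)²

Final answer: 5/(s+12)²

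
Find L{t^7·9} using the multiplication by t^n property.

L{9} = 9/s. d^1/ds^1[1/s] = -1/s². d^2/ds^2[1/s] = 2/s^3. d^3/ds^3[1/s] = -6/s^4. d^4/ds^4[1/s] = 24/s^5. d^5/ds^5[1/s] = -120/s^6. d^6/ds^6[1/s] = 720/s^7. d^7/ds^7[1/s] = -5040/s^8. So L{t^7} = (-1)^{7}·-5040/s^8 = 5040/s^8. Then L{t^7·9} = 9·5040/s^8 = 45360/s^8

Final answer: 45360/s^8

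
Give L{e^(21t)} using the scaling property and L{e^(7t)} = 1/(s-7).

Using L{f(at)} = (1/a)F(s/a) with a=3 and f(t) = e^(7t): L{e^(21t)} = (1/3) · 1/((s/3)-7) = (1/3) · 3/(s-21) = 1/(s-21)

Final answer: 1/(s-21)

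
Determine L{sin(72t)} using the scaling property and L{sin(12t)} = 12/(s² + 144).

Using L{f(at)} = (1/a)F(s/a) with a=6: L{sin(72t)} = (1/6) · 12/((s/6)² + 144) = (1/6) · 12·36/(s² + 5184) = 72/(s² + 5184)

Final answer: 72/(s² + 5184)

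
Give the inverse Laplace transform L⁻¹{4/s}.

L⁻¹{c/s} = c, so L⁻¹{4/s} = 4

Final answer: 4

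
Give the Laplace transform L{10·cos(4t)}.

L{cos(ωt)} = s/(s² + ω²), so L{cos(4t)} = s/(s² + 16). Then L{10·cos(4t)} = 10·s/(s² + 16) = 10s/(s² + 16)

Final answer: 10s/(s² + 16)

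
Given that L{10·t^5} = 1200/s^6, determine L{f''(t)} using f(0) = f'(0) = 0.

L{f''(t)} = s²F(s) - sf(0) - f'(0) = s²·1200/s^6 - 0 - 0 = 1200/s^4

Final answer: 1200/s^4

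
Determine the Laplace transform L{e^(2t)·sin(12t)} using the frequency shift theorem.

Frequency shift: L{e^(at)f(t)} = F(s-a). L{e^(2t)·sin(12t)} = 12/((s-2)² + 144)

Final answer: 12/((s-2)² + 144)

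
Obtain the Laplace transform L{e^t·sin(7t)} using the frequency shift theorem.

Frequency shift: L{e^(at)f(t)} = F(s-a). L{e^t·sin(7t)} = 7/((s-1)² + 49)

Final answer: 7/((s-1)² + 49)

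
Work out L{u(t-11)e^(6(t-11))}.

u(t-a)f(t-a) with f(t)=e^(6t). L{e^(6t)} = 1/(s-6). By time shift: e^(-11s)/(s-6)

Final answer: e^(-11s)/(s-6)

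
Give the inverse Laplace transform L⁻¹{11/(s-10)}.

L⁻¹{1/(s-a)} = e^(at), so L⁻¹{1/(s-10)} = e^(10t), and L⁻¹{11/(s-10)} = 11·e^(10t)

Final answer: 11·e^(10t)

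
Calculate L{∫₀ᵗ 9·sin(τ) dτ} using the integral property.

L{∫₀ᵗ f(τ)dτ} = F(s)/s with F(s) = 9/(s² + 1), so the result is (9/(s² + 1))/s = 9/(s(s² + 1))

Final answer: 9/(s(s² + 1))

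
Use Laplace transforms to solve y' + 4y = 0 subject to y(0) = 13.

L{y'} + 4L{y} = 0. sY - 13 + 4Y = 0. Y(s+4) = 13. Y = 13/(s+4)

Final answer: y(t) = 13e^(-4t)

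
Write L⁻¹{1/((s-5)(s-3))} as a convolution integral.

1/((s-5)(s-3)) = (1/(s-5))·(1/(s-3)) = L{e^(5t)}·L{e^(3t)}. So f(t) = e^(5t)*e^(3t) = ∫₀ᵗ e^(5τ)·e^(3(t-τ)) dτ

Final answer: ∫₀ᵗ e^(5τ)·e^(3(t-τ)) dτ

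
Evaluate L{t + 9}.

L{t + 9} = L{t} + 9·L{1} = 1/s² + 9/s

Final answer: 1/s² + 9/s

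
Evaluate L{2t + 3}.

L{2t + 3} = 2·L{t} + 3·L{1} = 2/s² + 3/s

Final answer: 2/s² + 3/s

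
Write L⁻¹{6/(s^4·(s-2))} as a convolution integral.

6/(s^4·(s-2)) = (6/s^4)·(1/(s-2)) = L{t^3}·L{e^(2t)}. So f(t) = t^3*e^(2t) = ∫₀ᵗ τ^3·e^(2(t-τ)) dτ

Final answer: ∫₀ᵗ τ^3·e^(2(t-τ)) dτ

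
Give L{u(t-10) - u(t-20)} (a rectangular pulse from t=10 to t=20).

L{u(t-a)} = e^(-as)/s. L{u(t-10) - u(t-20)} = (e^(-10s) - e^(-20s))/s

Final answer: (e^(-10s) - e^(-20s))/s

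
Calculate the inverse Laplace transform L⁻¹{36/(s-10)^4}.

L⁻¹{n!/(s-a)^(n+1)} = t^n·e^(at) with n=3, a=10. So L⁻¹{6/(s-10)^4} = t^3·e^(10t), and L⁻¹{36/(s-10)^4} = (36/6)·t^3·e^(10t) = 6·t^3·e^(10t)

Final answer: 6·t^3·e^(10t)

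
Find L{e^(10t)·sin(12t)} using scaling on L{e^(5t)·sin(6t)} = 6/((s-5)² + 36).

Scaling with a=2: L{e^(10t)·sin(12t)} = (1/2) · 6/((s/2-5)² + 36). Simplifying: 12/((s-10)² + 144)

Final answer: 12/((s-10)² + 144)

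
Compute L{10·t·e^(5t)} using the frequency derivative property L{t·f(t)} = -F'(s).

L{e^(5t)} = 1/(s-5). By frequency derivative: L{t·e^(5t)} = -d/ds[1/(s-5)] = -(-1)/(s-5)² = 1/(s-5)². Then L{10·t·e^(5t)} = 10·1/(s-5)² = 10/(s-5)²

Final answer: 10/(s-5)²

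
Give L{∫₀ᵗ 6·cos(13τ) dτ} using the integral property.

L{∫₀ᵗ f(τ)dτ} = F(s)/s with F(s) = 6s/(s² + 169), so the result is (6s/(s² + 169))/s = 6/(s² + 169)

Final answer: 6/(s² + 169)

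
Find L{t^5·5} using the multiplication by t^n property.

L{5} = 5/s. d^1/ds^1[1/s] = -1/s². d^2/ds^2[1/s] = 2/s^3. d^3/ds^3[1/s] = -6/s^4. d^4/ds^4[1/s] = 24/s^5. d^5/ds^5[1/s] = -120/s^6. So L{t^5} = (-1)^{5}·-120/s^6 = 120/s^6. Then L{t^5·5} = 5·120/s^6 = 600/s^6

Final answer: 600/s^6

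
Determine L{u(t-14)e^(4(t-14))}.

u(t-a)f(t-a) with f(t)=e^(4t). L{e^(4t)} = 1/(s-4). By time shift: e^(-14s)/(s-4)

Final answer: e^(-14s)/(s-4)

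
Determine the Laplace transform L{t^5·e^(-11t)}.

L{t^n·e^(at)} = n!/(s-a)^(n+1), so L{t^5·e^(-11t)} = 120/(s+11)^6

Final answer: 120/(s+11)^6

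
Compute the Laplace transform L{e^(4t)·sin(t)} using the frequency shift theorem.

Frequency shift: L{e^(at)f(t)} = F(s-a). L{e^(4t)·sin(t)} = 1/((s-4)² + 1)

Final answer: 1/((s-4)² + 1)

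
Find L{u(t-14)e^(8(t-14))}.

u(t-a)f(t-a) with f(t)=e^(8t). L{e^(8t)} = 1/(s-8). By time shift: e^(-14s)/(s-8)

Final answer: e^(-14s)/(s-8)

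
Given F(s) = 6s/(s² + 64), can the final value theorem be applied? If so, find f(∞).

The final value theorem requires all poles of sF(s) in the left half-plane. sF(s) = 6s²/(s² + 64) has poles at s = ±8i (imaginary axis). Theorem does NOT apply (oscillatory system).

Final answer: Not applicable (oscillatory)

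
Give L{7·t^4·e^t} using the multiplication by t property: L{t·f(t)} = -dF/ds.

Using L{t^n·e^(at)} = n!/(s-a)^(n+1), L{t^4·e^t} = 24/(s-1)^5, so L{7·t^4·e^t} = 7·24/(s-1)^5 = 168/(s-1)^5

Final answer: 168/(s-1)^5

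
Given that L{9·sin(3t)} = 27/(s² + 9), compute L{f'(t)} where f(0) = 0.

L{f'(t)} = s·F(s) - f(0) = s·27/(s² + 9) - 0 = 27s/(s² + 9)

Final answer: 27s/(s² + 9)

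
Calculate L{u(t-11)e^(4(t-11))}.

u(t-a)f(t-a) with f(t)=e^(4t). L{e^(4t)} = 1/(s-4). By time shift: e^(-11s)/(s-4)

Final answer: e^(-11s)/(s-4)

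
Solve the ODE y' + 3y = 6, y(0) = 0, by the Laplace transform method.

sY + 3Y = 6/s. Y = 6/(s(s+3)). Partial fractions: Y = 2/s - 2/(s+3)

Final answer: y(t) = 2(1 - e^(-3t))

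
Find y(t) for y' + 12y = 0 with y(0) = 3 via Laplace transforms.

L{y'} + 12L{y} = 0. sY - 3 + 12Y = 0. Y(s+12) = 3. Y = 3/(s+12)

Final answer: y(t) = 3e^(-12t)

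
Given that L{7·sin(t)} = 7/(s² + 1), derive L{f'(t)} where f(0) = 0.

L{f'(t)} = s·F(s) - f(0) = s·7/(s² + 1) - 0 = 7s/(s² + 1)

Final answer: 7s/(s² + 1)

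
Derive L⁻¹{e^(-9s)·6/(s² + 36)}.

L⁻¹{6/(s² + 36)} = sin(6t). By the time shift theorem, L⁻¹{e^(-as)F(s)} = u(t-a)f(t-a) with a=9, so L⁻¹{e^(-9s)·6/(s² + 36)} = u(t-9)·sin(6(t-9))

Final answer: u(t-9)·sin(6(t-9))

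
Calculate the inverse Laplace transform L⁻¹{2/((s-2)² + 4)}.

Using frequency shift, L⁻¹{2/((s-2)² + 4)} = e^(2t)·sin(2t)

Final answer: e^(2t)·sin(2t)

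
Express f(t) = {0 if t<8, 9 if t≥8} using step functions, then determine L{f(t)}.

f(t) = 9·u(t-8). L{u(t-8)} = e^(-8s)/s, so L{f(t)} = 9·e^(-8s)/s

Final answer: 9·e^(-8s)/s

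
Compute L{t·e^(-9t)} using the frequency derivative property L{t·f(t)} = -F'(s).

L{e^(-9t)} = 1/(s+9). By frequency derivative: L{t·e^(-9t)} = -d/ds[1/(s+9)] = -(-1)/(s+9)² = 1/(s+9)²

Final answer: 1/(s+9)²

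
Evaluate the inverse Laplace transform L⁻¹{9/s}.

L⁻¹{c/s} = c, so L⁻¹{9/s} = 9

Final answer: 9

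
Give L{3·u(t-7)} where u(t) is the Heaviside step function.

L{u(t-a)} = e^(-as)/s. Here a=7, so L{u(t-7)} = e^(-7s)/s, and L{3·u(t-7)} = 3·e^(-7s)/s

Final answer: 3·e^(-7s)/s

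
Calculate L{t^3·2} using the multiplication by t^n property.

L{2} = 2/s. d^1/ds^1[1/s] = -1/s². d^2/ds^2[1/s] = 2/s^3. d^3/ds^3[1/s] = -6/s^4. So L{t^3} = (-1)^{3}·-6/s^4 = 6/s^4. Then L{t^3·2} = 2·6/s^4 = 12/s^4

Final answer: 12/s^4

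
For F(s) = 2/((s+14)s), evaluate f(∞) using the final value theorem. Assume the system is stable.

f(∞) = lim_{s→0} sF(s) = lim_{s→0} 2/(s+14) = 1/7

Final answer: 1/7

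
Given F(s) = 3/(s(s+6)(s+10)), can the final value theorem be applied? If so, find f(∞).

Poles of sF(s) = 3/((s+6)(s+10)) are at s = -6 and s = -10, both in the left half-plane. Theorem applies. f(∞) = lim_{s→0} sF(s) = 3/(6·10) = 1/20

Final answer: 1/20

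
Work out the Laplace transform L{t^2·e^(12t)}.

L{t^n·e^(at)} = n!/(s-a)^(n+1), so L{t^2·e^(12t)} = 2/(s-12)^3

Final answer: 2/(s-12)^3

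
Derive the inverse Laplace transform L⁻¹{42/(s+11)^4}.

L⁻¹{n!/(s-a)^(n+1)} = t^n·e^(at) with n=3, a=-11. So L⁻¹{6/(s+11)^4} = t^3·e^(-11t), and L⁻¹{42/(s+11)^4} = (42/6)·t^3·e^(-11t) = 7·t^3·e^(-11t)

Final answer: 7·t^3·e^(-11t)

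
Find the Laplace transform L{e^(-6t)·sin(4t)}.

L{e^(at)·sin(ωt)} = ω/((s-a)² + ω²), so L{e^(-6t)·sin(4t)} = 4/((s+6)² + 16)

Final answer: 4/((s+6)² + 16)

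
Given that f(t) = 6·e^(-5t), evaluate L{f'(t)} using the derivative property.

f(0) = 6, F(s) = 6/(s+5). L{f'(t)} = s·F(s) - f(0) = 6s/(s+5) - 6 = (6s - 6(s+5))/(s+5) = -30/(s+5)

Final answer: -30/(s+5)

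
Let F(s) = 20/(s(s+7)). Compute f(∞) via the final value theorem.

f(∞) = lim_{s→0} s·20/(s(s+7)) = lim_{s→0} 20/(s+7) = 20/7 = 20/7

Final answer: 20/7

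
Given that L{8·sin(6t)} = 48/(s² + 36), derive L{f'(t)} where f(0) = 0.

L{f'(t)} = s·F(s) - f(0) = s·48/(s² + 36) - 0 = 48s/(s² + 36)

Final answer: 48s/(s² + 36)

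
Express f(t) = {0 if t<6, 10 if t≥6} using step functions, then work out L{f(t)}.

f(t) = 10·u(t-6). L{u(t-6)} = e^(-6s)/s, so L{f(t)} = 10·e^(-6s)/s

Final answer: 10·e^(-6s)/s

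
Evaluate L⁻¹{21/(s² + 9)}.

This is the form c·a/(s² + a²) with a = 3, c = 7. L⁻¹ = 7·sin(3t)

Final answer: 7·sin(3t)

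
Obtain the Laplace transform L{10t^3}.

L{10t^3} = 10 · L{t^3} = 10 · 6/s^4 = 60/s^4

Final answer: 60/s^4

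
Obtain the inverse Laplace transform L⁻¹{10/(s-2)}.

L⁻¹{1/(s-a)} = e^(at), so L⁻¹{1/(s-2)} = e^(2t), and L⁻¹{10/(s-2)} = 10·e^(2t)

Final answer: 10·e^(2t)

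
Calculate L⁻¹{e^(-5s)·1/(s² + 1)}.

L⁻¹{1/(s² + 1)} = sin(t). By the time shift theorem, L⁻¹{e^(-as)F(s)} = u(t-a)f(t-a) with a=5, so L⁻¹{e^(-5s)·1/(s² + 1)} = u(t-5)·sin((t-5))

Final answer: u(t-5)·sin((t-5))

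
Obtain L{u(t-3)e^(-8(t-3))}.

u(t-a)f(t-a) with f(t)=e^(-8t). L{e^(-8t)} = 1/(s+8). By time shift: e^(-3s)/(s+8)

Final answer: e^(-3s)/(s+8)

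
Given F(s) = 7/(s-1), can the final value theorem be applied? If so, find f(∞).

sF(s) = 7s/(s-1) has a pole at s = 1 in the right half-plane. Theorem does NOT apply (unstable system; f(t) = 7·e^t grows without bound).

Final answer: Not applicable (unstable)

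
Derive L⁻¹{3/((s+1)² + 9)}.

Form: b/((s-a)² + b²) → e^(at)sin(bt). With a=-1, b=3

Final answer: e^(-t)·sin(3t)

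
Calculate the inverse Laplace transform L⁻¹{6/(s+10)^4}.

L⁻¹{n!/(s-a)^(n+1)} = t^n·e^(at), so L⁻¹{6/(s+10)^4} = t^3·e^(-10t)

Final answer: t^3·e^(-10t)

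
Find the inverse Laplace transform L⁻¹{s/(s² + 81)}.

L⁻¹{s/(s² + 81)} = cos(9t)

Final answer: cos(9t)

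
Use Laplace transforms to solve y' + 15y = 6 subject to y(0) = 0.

sY + 15Y = 6/s. Y = 6/(s(s+15)). Partial fractions: Y = 2/5/s - 2/5/(s+15)

Final answer: y(t) = 2/5(1 - e^(-15t))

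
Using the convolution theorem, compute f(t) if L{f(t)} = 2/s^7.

2/s^7 = (2/s)·(1/s^6) = L{2}·L{t^5/120}. By convolution, f(t) = 2*t^5/120 = ∫₀ᵗ 2·τ^5/120 dτ = 2·t^6/720

Final answer: 2·t^6/720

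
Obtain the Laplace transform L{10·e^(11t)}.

L{e^(at)} = 1/(s-a), so L{e^(11t)} = 1/(s-11). Then L{10·e^(11t)} = 10/(s-11)

Final answer: 10/(s-11)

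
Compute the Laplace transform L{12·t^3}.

L{t^n} = n!/s^(n+1), so L{t^3} = 6/s^4. Then L{12·t^3} = 12·6/s^4 = 72/s^4

Final answer: 72/s^4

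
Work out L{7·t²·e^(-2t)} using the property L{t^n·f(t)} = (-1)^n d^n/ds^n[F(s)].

L{e^(-2t)} = 1/(s+2). d/ds[1/(s+2)] = -1/(s+2)². d²/ds²[1/(s+2)] = 2/(s+2)³. So L{t²·e^(-2t)} = (-1)² · 2/(s+2)³ = 2/(s+2)³. Then L{7·t²·e^(-2t)} = 7·2/(s+2)³ = 14/(s+2)³

Final answer: 14/(s+2)³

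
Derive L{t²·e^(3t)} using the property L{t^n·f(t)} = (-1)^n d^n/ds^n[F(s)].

L{e^(3t)} = 1/(s-3). d/ds[1/(s-3)] = -1/(s-3)². d²/ds²[1/(s-3)] = 2/(s-3)³. So L{t²·e^(3t)} = (-1)² · 2/(s-3)³ = 2/(s-3)³

Final answer: 2/(s-3)³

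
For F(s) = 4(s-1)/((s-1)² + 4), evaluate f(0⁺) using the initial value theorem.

f(0⁺) = lim_{s→∞} sF(s) = lim_{s→∞} 4s(s-1)/((s-1)² + 4) = 4

Final answer: 4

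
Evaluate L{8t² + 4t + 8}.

L{8t² + 4t + 8} = 8·2/s³ + 4/s² + 8/s = 16/s³ + 4/s² + 8/s

Final answer: 16/s³ + 4/s² + 8/s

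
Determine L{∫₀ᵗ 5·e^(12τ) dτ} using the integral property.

L{∫₀ᵗ f(τ)dτ} = F(s)/s with F(s) = 5/(s-12), so L{∫₀ᵗ 5·e^(12τ) dτ} = 5/(s(s-12))

Final answer: 5/(s(s-12))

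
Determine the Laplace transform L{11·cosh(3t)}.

L{cosh(ωt)} = s/(s² - ω²), so L{cosh(3t)} = s/(s² - 9). Then L{11·cosh(3t)} = 11·s/(s² - 9) = 11s/(s² - 9)

Final answer: 11s/(s² - 9)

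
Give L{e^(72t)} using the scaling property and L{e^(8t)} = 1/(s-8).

Using L{f(at)} = (1/a)F(s/a) with a=9 and f(t) = e^(8t): L{e^(72t)} = (1/9) · 1/((s/9)-8) = (1/9) · 9/(s-72) = 1/(s-72)

Final answer: 1/(s-72)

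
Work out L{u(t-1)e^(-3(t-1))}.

u(t-a)f(t-a) with f(t)=e^(-3t). L{e^(-3t)} = 1/(s+3). By time shift: e^(-s)/(s+3)

Final answer: e^(-s)/(s+3)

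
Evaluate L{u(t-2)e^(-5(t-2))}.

u(t-a)f(t-a) with f(t)=e^(-5t). L{e^(-5t)} = 1/(s+5). By time shift: e^(-2s)/(s+5)

Final answer: e^(-2s)/(s+5)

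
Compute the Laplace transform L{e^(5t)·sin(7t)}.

L{e^(at)·sin(ωt)} = ω/((s-a)² + ω²), so L{e^(5t)·sin(7t)} = 7/((s-5)² + 49)

Final answer: 7/((s-5)² + 49)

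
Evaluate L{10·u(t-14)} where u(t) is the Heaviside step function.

L{u(t-a)} = e^(-as)/s. Here a=14, so L{u(t-14)} = e^(-14s)/s, and L{10·u(t-14)} = 10·e^(-14s)/s

Final answer: 10·e^(-14s)/s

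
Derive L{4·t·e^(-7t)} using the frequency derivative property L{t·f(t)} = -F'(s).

L{e^(-7t)} = 1/(s+7). By frequency derivative: L{t·e^(-7t)} = -d/ds[1/(s+7)] = -(-1)/(s+7)² = 1/(s+7)². Then L{4·t·e^(-7t)} = 4·1/(s+7)² = 4/(s+7)²

Final answer: 4/(s+7)²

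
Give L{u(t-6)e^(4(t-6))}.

u(t-a)f(t-a) with f(t)=e^(4t). L{e^(4t)} = 1/(s-4). By time shift: e^(-6s)/(s-4)

Final answer: e^(-6s)/(s-4)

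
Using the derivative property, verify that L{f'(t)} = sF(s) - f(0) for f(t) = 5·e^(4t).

f'(t) = 20e^(4t). Direct: L{f'(t)} = 20/(s-4). Property: s·5/(s-4) - 5 = (5s - 5(s-4))/(s-4) = 20/(s-4). ✓

Final answer: 20/(s-4)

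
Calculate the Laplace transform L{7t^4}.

L{7t^4} = 7 · L{t^4} = 7 · 24/s^5 = 168/s^5

Final answer: 168/s^5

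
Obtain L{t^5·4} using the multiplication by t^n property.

L{4} = 4/s. d^1/ds^1[1/s] = -1/s². d^2/ds^2[1/s] = 2/s^3. d^3/ds^3[1/s] = -6/s^4. d^4/ds^4[1/s] = 24/s^5. d^5/ds^5[1/s] = -120/s^6. So L{t^5} = (-1)^{5}·-120/s^6 = 120/s^6. Then L{t^5·4} = 4·120/s^6 = 480/s^6

Final answer: 480/s^6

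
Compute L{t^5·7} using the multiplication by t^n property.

L{7} = 7/s. d^1/ds^1[1/s] = -1/s². d^2/ds^2[1/s] = 2/s^3. d^3/ds^3[1/s] = -6/s^4. d^4/ds^4[1/s] = 24/s^5. d^5/ds^5[1/s] = -120/s^6. So L{t^5} = (-1)^{5}·-120/s^6 = 120/s^6. Then L{t^5·7} = 7·120/s^6 = 840/s^6

Final answer: 840/s^6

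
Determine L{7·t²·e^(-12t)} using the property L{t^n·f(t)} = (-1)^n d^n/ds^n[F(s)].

L{e^(-12t)} = 1/(s+12). d/ds[1/(s+12)] = -1/(s+12)². d²/ds²[1/(s+12)] = 2/(s+12)³. So L{t²·e^(-12t)} = (-1)² · 2/(s+12)³ = 2/(s+12)³. Then L{7·t²·e^(-12t)} = 7·2/(s+12)³ = 14/(s+12)³

Final answer: 14/(s+12)³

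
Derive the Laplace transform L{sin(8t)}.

L{sin(ωt)} = ω/(s² + ω²), so L{sin(8t)} = 8/(s² + 64)

Final answer: 8/(s² + 64)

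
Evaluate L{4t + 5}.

L{4t + 5} = 4·L{t} + 5·L{1} = 4/s² + 5/s

Final answer: 4/s² + 5/s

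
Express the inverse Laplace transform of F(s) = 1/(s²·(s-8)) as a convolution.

1/(s²·(s-8)) = (1/s^2)·(1/(s-8)) = L{t}·L{e^(8t)}. So f(t) = t*e^(8t) = ∫₀ᵗ τ·e^(8(t-τ)) dτ

Final answer: ∫₀ᵗ τ·e^(8(t-τ)) dτ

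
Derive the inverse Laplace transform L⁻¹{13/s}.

L⁻¹{c/s} = c, so L⁻¹{13/s} = 13

Final answer: 13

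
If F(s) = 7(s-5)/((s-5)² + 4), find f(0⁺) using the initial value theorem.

f(0⁺) = lim_{s→∞} sF(s) = lim_{s→∞} 7s(s-5)/((s-5)² + 4) = 7

Final answer: 7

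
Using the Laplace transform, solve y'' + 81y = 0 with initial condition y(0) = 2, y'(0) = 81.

L{y''} + 81L{y} = 0. s²Y - 2s - 81 + 81Y = 0. Y(s² + 81) = 2s + 81. Y = (2s + 81)/(s² + 81). Inverting: y(t) = 2cos(9t) + 9sin(9t)

Final answer: y(t) = 2cos(9t) + 9sin(9t)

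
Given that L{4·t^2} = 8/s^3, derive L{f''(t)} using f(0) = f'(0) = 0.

L{f''(t)} = s²F(s) - sf(0) - f'(0) = s²·8/s^3 - 0 - 0 = 8/s

Final answer: 8/s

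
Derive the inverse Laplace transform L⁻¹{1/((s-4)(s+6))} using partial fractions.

Decompose: A/(s-4) + B/(s+6). A = 1/10, B = -1/10. f(t) = (e^(4t) - e^(-6t))/10

Final answer: (e^(4t) - e^(-6t))/10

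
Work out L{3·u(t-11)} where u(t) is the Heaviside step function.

L{u(t-a)} = e^(-as)/s. Here a=11, so L{u(t-11)} = e^(-11s)/s, and L{3·u(t-11)} = 3·e^(-11s)/s

Final answer: 3·e^(-11s)/s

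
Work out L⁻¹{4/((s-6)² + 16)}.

Form: b/((s-a)² + b²) → e^(at)sin(bt). With a=6, b=4

Final answer: e^(6t)·sin(4t)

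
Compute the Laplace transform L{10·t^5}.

L{t^n} = n!/s^(n+1), so L{t^5} = 120/s^6. Then L{10·t^5} = 10·120/s^6 = 1200/s^6

Final answer: 1200/s^6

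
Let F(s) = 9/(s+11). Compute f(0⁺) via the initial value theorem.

f(0⁺) = lim_{s→∞} s·9/(s+11) = lim_{s→∞} 9s/(s+11) = 9

Final answer: 9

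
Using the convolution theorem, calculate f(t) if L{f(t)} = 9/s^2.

9/s^2 = (9/s)·(1/s) = L{9}·L{1}. By convolution, f(t) = 9*1 = ∫₀ᵗ 9·1 dτ = 9·t

Final answer: 9·t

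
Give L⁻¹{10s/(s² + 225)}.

This is the form c·s/(s² + a²) with a = 15, c = 10. L⁻¹ = 10·cos(15t)

Final answer: 10·cos(15t)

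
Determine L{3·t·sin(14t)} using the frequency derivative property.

L{sin(14t)} = 14/(s² + 196). By L{t·f(t)} = -F'(s): -d/ds[14/(s² + 196)] = -(14)·(-2s)/(s² + 196)² = 28s/(s² + 196)². Then L{3·t·sin(14t)} = 3·28s/(s² + 196)² = 84s/(s² + 196)²

Final answer: 84s/(s² + 196)²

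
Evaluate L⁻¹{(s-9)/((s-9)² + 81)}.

Using frequency shift: L⁻¹{(s-a)/((s-a)² + b²)} = e^(at)cos(bt). Here a=9, b=9

Final answer: e^(9t)·cos(9t)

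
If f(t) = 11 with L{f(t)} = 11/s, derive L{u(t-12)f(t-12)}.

Time shift theorem: L{u(t-a)f(t-a)} = e^(-as)F(s). Here a=12, F(s) = 11/s, so L{u(t-12)f(t-12)} = e^(-12s)·11/s

Final answer: e^(-12s)·11/s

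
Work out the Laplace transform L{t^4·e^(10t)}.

L{t^n·e^(at)} = n!/(s-a)^(n+1), so L{t^4·e^(10t)} = 24/(s-10)^5

Final answer: 24/(s-10)^5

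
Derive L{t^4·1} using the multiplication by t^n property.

L{1} = 1/s. d^1/ds^1[1/s] = -1/s². d^2/ds^2[1/s] = 2/s^3. d^3/ds^3[1/s] = -6/s^4. d^4/ds^4[1/s] = 24/s^5. So L{t^4} = (-1)^{4}·24/s^5 = 24/s^5

Final answer: 24/s^5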